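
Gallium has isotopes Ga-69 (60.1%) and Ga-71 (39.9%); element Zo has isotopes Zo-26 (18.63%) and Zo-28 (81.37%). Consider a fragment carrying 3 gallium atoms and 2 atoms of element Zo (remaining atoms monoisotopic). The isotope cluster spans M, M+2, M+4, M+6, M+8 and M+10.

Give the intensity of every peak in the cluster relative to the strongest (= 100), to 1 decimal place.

Gallium pattern (n=3): 0.2170818 : 0.4323576 : 0.2870394 : 0.0635212
Element Zo pattern (n=2): 0.03470769 : 0.30318462 : 0.66210769
Convolve the two distributions (both contribute in 2-u steps):
  M: 0.2170818×0.03470769 = 0.007534
  M+2: 0.2170818×0.30318462 + 0.4323576×0.03470769 = 0.080822
  M+4: 0.2170818×0.66210769 + 0.4323576×0.30318462 + 0.2870394×0.03470769 = 0.284778
  M+6: 0.4323576×0.66210769 + 0.2870394×0.30318462 + 0.0635212×0.03470769 = 0.375498
  M+8: 0.2870394×0.66210769 + 0.0635212×0.30318462 = 0.209310
  M+10: 0.0635212×0.66210769 = 0.042058
Scale to base peak (0.375498) = 100: 2.0 : 21.5 : 75.8 : 100.0 : 55.7 : 11.2

2.0 : 21.5 : 75.8 : 100.0 : 55.7 : 11.2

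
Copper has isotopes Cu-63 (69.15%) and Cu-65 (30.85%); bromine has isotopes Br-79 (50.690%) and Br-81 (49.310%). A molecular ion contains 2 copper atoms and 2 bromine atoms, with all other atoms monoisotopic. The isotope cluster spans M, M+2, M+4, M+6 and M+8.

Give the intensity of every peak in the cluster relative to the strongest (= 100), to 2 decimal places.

Copper pattern (n=2): 0.47817225 : 0.4266555 : 0.09517225
Bromine pattern (n=2): 0.25694761 : 0.49990478 : 0.24314761
Convolve the two distributions (both contribute in 2-u steps):
  M: 0.47817225×0.25694761 = 0.122865
  M+2: 0.47817225×0.49990478 + 0.4266555×0.25694761 = 0.348669
  M+4: 0.47817225×0.24314761 + 0.4266555×0.49990478 + 0.09517225×0.25694761 = 0.354008
  M+6: 0.4266555×0.24314761 + 0.09517225×0.49990478 = 0.151317
  M+8: 0.09517225×0.24314761 = 0.023141
Scale to base peak (0.354008) = 100: 34.71 : 98.49 : 100.00 : 42.74 : 6.54

34.71 : 98.49 : 100.00 : 42.74 : 6.54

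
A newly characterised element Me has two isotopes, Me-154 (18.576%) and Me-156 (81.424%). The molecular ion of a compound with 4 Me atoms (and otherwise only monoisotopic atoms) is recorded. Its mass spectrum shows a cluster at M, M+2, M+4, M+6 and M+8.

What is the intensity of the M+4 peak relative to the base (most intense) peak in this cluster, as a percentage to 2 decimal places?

Term probabilities: M 0.0012, M+2 0.0209, M+4 0.1373, M+6 0.4011, M+8 0.4396. Base peak = M+8.
P(M+8) = C(4,4) × 0.18576^0 × 0.81424^4 = 1 × 1.0000 × 0.43955147 = 0.439551 (base)
P(M+4) = C(4,2) × 0.18576^2 × 0.81424^2 = 6 × 0.03450678 × 0.66298678 = 0.137265
Relative intensity = 0.137265 / 0.439551 × 100 = 31.23

31.23%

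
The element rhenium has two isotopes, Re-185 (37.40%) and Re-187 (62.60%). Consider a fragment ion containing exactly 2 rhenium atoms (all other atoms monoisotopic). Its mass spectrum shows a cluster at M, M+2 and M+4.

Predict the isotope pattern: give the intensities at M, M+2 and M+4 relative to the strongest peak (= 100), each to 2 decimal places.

29.87 : 100.00 : 83.69

The 2 Re atoms are independent, so intensities follow the terms of (0.3740 + 0.6260)^2.
P(M) = 0.3740^2 = 0.139876
P(M+2) = 2 × 0.3740^1 × 0.6260^1 = 0.468248
P(M+4) = 0.6260^2 = 0.391876
The M+2 peak is largest (0.468248); scaling to 100 gives 29.87 : 100.00 : 83.69.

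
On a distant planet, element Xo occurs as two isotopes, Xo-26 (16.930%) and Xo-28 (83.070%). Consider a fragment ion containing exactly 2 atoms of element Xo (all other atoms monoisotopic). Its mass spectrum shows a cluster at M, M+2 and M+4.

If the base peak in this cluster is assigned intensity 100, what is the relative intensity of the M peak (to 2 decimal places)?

Term probabilities: M 0.0287, M+2 0.2813, M+4 0.6901. Base peak = M+4.
P(M+4) = C(2,2) × 0.16930^0 × 0.83070^2 = 1 × 1.0000 × 0.69006249 = 0.690062 (base)
P(M) = C(2,0) × 0.16930^2 × 0.83070^0 = 1 × 0.02866249 × 1.0000 = 0.028662
Relative intensity = 0.028662 / 0.690062 × 100 = 4.15

4.15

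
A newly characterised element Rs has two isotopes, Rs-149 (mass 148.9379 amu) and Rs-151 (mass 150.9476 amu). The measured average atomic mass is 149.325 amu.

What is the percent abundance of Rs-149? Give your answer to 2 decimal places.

Let x be the fractional abundance of Rs-149; then Rs-151 has abundance 1 − x.
148.9379·x + 150.9476·(1 − x) = 149.325
(148.9379 − 150.9476)·x = 149.325 − 150.9476
x = -1.6226 / -2.0097 = 0.80738 → 80.74% Rs-149, 19.26% Rs-151.

80.74%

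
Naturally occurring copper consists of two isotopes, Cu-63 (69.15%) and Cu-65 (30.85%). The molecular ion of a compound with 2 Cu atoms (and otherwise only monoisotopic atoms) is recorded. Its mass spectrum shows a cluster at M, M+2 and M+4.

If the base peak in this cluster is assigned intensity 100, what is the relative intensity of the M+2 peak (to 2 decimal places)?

(0.6915 + 0.3085)^2 gives M 0.4782, M+2 0.4267, M+4 0.0952; the largest is M.
P(M) = C(2,0) × 0.6915^2 × 0.3085^0 = 1 × 0.47817225 × 1.0000 = 0.478172 (base)
P(M+2) = C(2,1) × 0.6915^1 × 0.3085^1 = 2 × 0.6915 × 0.3085 = 0.426656
Relative intensity = 0.426656 / 0.478172 × 100 = 89.23

89.23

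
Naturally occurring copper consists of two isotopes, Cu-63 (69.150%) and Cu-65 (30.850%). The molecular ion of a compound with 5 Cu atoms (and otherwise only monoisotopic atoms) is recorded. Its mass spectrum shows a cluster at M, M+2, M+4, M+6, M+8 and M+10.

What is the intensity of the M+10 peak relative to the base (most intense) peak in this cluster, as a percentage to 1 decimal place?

0.8%

Binomial terms of (0.69150 + 0.30850)^5: M 0.1581, M+2 0.3527, M+4 0.3147, M+6 0.1404, M+8 0.0313, M+10 0.0028 → M+2 is the base peak.
P(M+2) = C(5,1) × 0.69150^4 × 0.30850^1 = 5 × 0.2286487 × 0.3085 = 0.352691 (base)
P(M+10) = C(5,5) × 0.69150^0 × 0.30850^5 = 1 × 1.0000 × 0.00279432 = 0.002794
Relative intensity = 0.002794 / 0.352691 × 100 = 0.8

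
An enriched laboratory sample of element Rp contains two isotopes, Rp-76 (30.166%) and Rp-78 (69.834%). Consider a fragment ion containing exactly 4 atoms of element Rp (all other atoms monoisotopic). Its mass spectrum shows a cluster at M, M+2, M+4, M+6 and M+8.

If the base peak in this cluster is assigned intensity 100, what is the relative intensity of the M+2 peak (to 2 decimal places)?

Term probabilities: M 0.0083, M+2 0.0767, M+4 0.2663, M+6 0.4109, M+8 0.2378. Base peak = M+6.
P(M+6) = C(4,3) × 0.30166^1 × 0.69834^3 = 4 × 0.30166 × 0.34056558 = 0.410940 (base)
P(M+2) = C(4,1) × 0.30166^3 × 0.69834^1 = 4 × 0.02745068 × 0.69834 = 0.076680
Relative intensity = 0.076680 / 0.410940 × 100 = 18.66

18.66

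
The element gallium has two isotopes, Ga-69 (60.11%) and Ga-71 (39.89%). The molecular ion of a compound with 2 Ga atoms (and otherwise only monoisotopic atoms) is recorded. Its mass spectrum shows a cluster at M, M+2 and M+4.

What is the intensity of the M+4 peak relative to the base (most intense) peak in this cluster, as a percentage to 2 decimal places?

33.18%

Term probabilities: M 0.3613, M+2 0.4796, M+4 0.1591. Base peak = M+2.
P(M+2) = C(2,1) × 0.6011^1 × 0.3989^1 = 2 × 0.6011 × 0.3989 = 0.479558 (base)
P(M+4) = C(2,2) × 0.6011^0 × 0.3989^2 = 1 × 1.0000 × 0.15912121 = 0.159121
Relative intensity = 0.159121 / 0.479558 × 100 = 33.18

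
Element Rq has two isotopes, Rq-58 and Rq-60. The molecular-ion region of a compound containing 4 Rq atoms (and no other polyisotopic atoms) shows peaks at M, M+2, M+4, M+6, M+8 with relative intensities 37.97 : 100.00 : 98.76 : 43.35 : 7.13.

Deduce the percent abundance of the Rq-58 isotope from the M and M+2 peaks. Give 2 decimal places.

60.30%

Write p for the Rq-58 fraction. I(M+2)/I(M) = [C(4,1)·p^3·(1−p)] / p^4 = 4·(1−p)/p = 100.00/37.97 = 2.6337
(1−p)/p = 2.6337/4 = 0.6584  ⇒  p = 1/(1 + 0.6584) = 0.6030
Rq-58: 60.30%, Rq-60: 39.70%.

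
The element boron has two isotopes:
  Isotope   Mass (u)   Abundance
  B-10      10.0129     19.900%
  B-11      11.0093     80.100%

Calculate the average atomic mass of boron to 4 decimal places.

10.8110 u

Average mass = Σ (abundance × isotope mass) = 0.19900 × 10.0129 + 0.80100 × 11.0093
= 1.99257 + 8.81845 = 10.81102 u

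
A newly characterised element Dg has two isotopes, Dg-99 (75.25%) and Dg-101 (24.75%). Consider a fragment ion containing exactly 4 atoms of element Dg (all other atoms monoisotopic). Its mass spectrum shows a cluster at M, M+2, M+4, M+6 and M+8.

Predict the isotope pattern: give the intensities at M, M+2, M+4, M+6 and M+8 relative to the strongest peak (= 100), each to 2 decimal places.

Expanding (0.7525 + 0.2475)^4:
P(M) = 0.7525^4 = 0.320646
P(M+2) = 4 × 0.7525^3 × 0.2475^1 = 0.421847
P(M+4) = 6 × 0.7525^2 × 0.2475^2 = 0.208120
P(M+6) = 4 × 0.7525^1 × 0.2475^3 = 0.045634
P(M+8) = 0.2475^4 = 0.003752
The M+2 peak is largest (0.421847); scaling to 100 gives 76.01 : 100.00 : 49.34 : 10.82 : 0.89.

76.01 : 100.00 : 49.34 : 10.82 : 0.89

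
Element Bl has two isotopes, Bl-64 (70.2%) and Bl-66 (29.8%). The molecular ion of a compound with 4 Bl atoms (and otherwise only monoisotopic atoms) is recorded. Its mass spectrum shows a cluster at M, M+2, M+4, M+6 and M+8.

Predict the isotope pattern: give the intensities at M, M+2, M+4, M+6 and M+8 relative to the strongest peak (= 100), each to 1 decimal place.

Each Bl atom is independently Bl-64 (p = 0.702) or Bl-66 (q = 0.298); the cluster is the binomial expansion (p + q)^4.
P(M) = 0.702^4 = 0.242856
P(M+2) = 4 × 0.702^3 × 0.298^1 = 0.412371
P(M+4) = 6 × 0.702^2 × 0.298^2 = 0.262578
P(M+6) = 4 × 0.702^1 × 0.298^3 = 0.074310
P(M+8) = 0.298^4 = 0.007886
The M+2 peak is largest (0.412371); scaling to 100 gives 58.9 : 100.0 : 63.7 : 18.0 : 1.9.

58.9 : 100.0 : 63.7 : 18.0 : 1.9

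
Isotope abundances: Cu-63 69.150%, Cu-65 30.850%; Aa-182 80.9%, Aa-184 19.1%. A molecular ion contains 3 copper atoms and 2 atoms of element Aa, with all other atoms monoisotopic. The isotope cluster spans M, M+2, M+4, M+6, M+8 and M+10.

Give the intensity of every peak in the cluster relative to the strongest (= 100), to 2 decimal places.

Copper pattern (n=3): 0.33065611 : 0.44254842 : 0.19743483 : 0.02936064
Element Aa pattern (n=2): 0.654481 : 0.309038 : 0.036481
Convolve the two distributions (both contribute in 2-u steps):
  M: 0.33065611×0.654481 = 0.216408
  M+2: 0.33065611×0.309038 + 0.44254842×0.654481 = 0.391825
  M+4: 0.33065611×0.036481 + 0.44254842×0.309038 + 0.19743483×0.654481 = 0.278044
  M+6: 0.44254842×0.036481 + 0.19743483×0.309038 + 0.02936064×0.654481 = 0.096375
  M+8: 0.19743483×0.036481 + 0.02936064×0.309038 = 0.016276
  M+10: 0.02936064×0.036481 = 0.001071
Scale to base peak (0.391825) = 100: 55.23 : 100.00 : 70.96 : 24.60 : 4.15 : 0.27

55.23 : 100.00 : 70.96 : 24.60 : 4.15 : 0.27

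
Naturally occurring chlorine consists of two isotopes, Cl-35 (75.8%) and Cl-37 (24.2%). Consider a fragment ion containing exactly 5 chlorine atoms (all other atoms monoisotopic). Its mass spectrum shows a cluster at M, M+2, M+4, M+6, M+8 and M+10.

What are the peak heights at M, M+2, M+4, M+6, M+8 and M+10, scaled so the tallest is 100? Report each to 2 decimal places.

62.64 : 100.00 : 63.85 : 20.39 : 3.25 : 0.21

The 5 Cl atoms are independent, so intensities follow the terms of (0.758 + 0.242)^5.
P(M) = 0.758^5 = 0.250234
P(M+2) = 5 × 0.758^4 × 0.242^1 = 0.399450
P(M+4) = 10 × 0.758^3 × 0.242^2 = 0.255058
P(M+6) = 10 × 0.758^2 × 0.242^3 = 0.081430
P(M+8) = 5 × 0.758^1 × 0.242^4 = 0.012999
P(M+10) = 0.242^5 = 0.000830
The M+2 peak is largest (0.399450); scaling to 100 gives 62.64 : 100.00 : 63.85 : 20.39 : 3.25 : 0.21.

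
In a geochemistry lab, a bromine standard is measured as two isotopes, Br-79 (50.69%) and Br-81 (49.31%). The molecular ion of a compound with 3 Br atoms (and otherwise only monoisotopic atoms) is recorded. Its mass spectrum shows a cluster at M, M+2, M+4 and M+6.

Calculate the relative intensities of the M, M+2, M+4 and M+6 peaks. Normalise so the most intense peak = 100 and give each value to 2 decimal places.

34.27 : 100.00 : 97.28 : 31.54

The 3 Br atoms are independent, so intensities follow the terms of (0.5069 + 0.4931)^3.
P(M) = 0.5069^3 = 0.130247
P(M+2) = 3 × 0.5069^2 × 0.4931^1 = 0.380103
P(M+4) = 3 × 0.5069^1 × 0.4931^2 = 0.369755
P(M+6) = 0.4931^3 = 0.119896
The M+2 peak is largest (0.380103); scaling to 100 gives 34.27 : 100.00 : 97.28 : 31.54.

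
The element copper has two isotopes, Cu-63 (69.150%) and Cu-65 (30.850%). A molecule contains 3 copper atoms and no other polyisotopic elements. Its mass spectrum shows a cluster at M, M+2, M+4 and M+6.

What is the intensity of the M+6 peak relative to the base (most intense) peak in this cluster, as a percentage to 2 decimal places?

6.63%

Binomial terms of (0.69150 + 0.30850)^3: M 0.3307, M+2 0.4425, M+4 0.1974, M+6 0.0294 → M+2 is the base peak.
P(M+2) = C(3,1) × 0.69150^2 × 0.30850^1 = 3 × 0.47817225 × 0.3085 = 0.442548 (base)
P(M+6) = C(3,3) × 0.69150^0 × 0.30850^3 = 1 × 1.0000 × 0.02936064 = 0.029361
Relative intensity = 0.029361 / 0.442548 × 100 = 6.63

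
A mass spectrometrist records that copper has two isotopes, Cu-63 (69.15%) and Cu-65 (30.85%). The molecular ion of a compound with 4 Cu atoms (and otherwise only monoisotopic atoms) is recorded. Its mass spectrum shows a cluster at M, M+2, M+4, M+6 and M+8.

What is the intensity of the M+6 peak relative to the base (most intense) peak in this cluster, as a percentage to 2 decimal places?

19.90%

Term probabilities: M 0.2286, M+2 0.4080, M+4 0.2731, M+6 0.0812, M+8 0.0091. Base peak = M+2.
P(M+2) = C(4,1) × 0.6915^3 × 0.3085^1 = 4 × 0.33065611 × 0.3085 = 0.408030 (base)
P(M+6) = C(4,3) × 0.6915^1 × 0.3085^3 = 4 × 0.6915 × 0.02936064 = 0.081212
Relative intensity = 0.081212 / 0.408030 × 100 = 19.90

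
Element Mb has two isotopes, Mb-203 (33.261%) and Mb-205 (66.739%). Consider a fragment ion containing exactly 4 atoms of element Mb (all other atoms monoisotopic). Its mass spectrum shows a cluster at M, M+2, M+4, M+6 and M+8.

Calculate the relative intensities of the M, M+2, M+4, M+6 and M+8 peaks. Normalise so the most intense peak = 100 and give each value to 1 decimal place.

Each Mb atom is independently Mb-203 (p = 0.33261) or Mb-205 (q = 0.66739); the cluster is the binomial expansion (p + q)^4.
P(M) = 0.33261^4 = 0.012239
P(M+2) = 4 × 0.33261^3 × 0.66739^1 = 0.098230
P(M+4) = 6 × 0.33261^2 × 0.66739^2 = 0.295652
P(M+6) = 4 × 0.33261^1 × 0.66739^3 = 0.395489
P(M+8) = 0.66739^4 = 0.198390
The M+6 peak is largest (0.395489); scaling to 100 gives 3.1 : 24.8 : 74.8 : 100.0 : 50.2.

3.1 : 24.8 : 74.8 : 100.0 : 50.2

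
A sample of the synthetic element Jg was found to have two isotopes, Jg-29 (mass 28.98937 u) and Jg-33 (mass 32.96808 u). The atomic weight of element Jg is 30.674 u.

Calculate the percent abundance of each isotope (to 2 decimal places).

Jg-29: 57.66%, Jg-33: 42.34%

Let x be the fractional abundance of Jg-29; then Jg-33 has abundance 1 − x.
28.98937·x + 32.96808·(1 − x) = 30.674
(28.98937 − 32.96808)·x = 30.674 − 32.96808
x = -2.29408 / -3.97871 = 0.57659 → 57.66% Jg-29, 42.34% Jg-33.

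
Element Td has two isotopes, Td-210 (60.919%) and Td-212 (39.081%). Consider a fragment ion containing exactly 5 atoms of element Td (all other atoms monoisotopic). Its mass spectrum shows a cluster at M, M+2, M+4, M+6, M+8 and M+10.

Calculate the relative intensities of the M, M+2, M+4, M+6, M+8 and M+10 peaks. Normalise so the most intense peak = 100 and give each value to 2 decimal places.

24.30 : 77.94 : 100.00 : 64.15 : 20.58 : 2.64

The 5 Td atoms are independent, so intensities follow the terms of (0.60919 + 0.39081)^5.
P(M) = 0.60919^5 = 0.083900
P(M+2) = 5 × 0.60919^4 × 0.39081^1 = 0.269120
P(M+4) = 10 × 0.60919^3 × 0.39081^2 = 0.345294
P(M+6) = 10 × 0.60919^2 × 0.39081^3 = 0.221515
P(M+8) = 5 × 0.60919^1 × 0.39081^4 = 0.071053
P(M+10) = 0.39081^5 = 0.009117
The M+4 peak is largest (0.345294); scaling to 100 gives 24.30 : 77.94 : 100.00 : 64.15 : 20.58 : 2.64.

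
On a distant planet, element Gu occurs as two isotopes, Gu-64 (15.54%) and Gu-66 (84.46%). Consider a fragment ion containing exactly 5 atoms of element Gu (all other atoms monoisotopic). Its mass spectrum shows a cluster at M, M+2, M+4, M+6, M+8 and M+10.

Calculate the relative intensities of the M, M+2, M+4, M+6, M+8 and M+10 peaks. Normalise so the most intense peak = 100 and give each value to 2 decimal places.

Expanding (0.1554 + 0.8446)^5:
P(M) = 0.1554^5 = 0.000091
P(M+2) = 5 × 0.1554^4 × 0.8446^1 = 0.002463
P(M+4) = 10 × 0.1554^3 × 0.8446^2 = 0.026770
P(M+6) = 10 × 0.1554^2 × 0.8446^3 = 0.145497
P(M+8) = 5 × 0.1554^1 × 0.8446^4 = 0.395390
P(M+10) = 0.8446^5 = 0.429789
The M+10 peak is largest (0.429789); scaling to 100 gives 0.02 : 0.57 : 6.23 : 33.85 : 92.00 : 100.00.

0.02 : 0.57 : 6.23 : 33.85 : 92.00 : 100.00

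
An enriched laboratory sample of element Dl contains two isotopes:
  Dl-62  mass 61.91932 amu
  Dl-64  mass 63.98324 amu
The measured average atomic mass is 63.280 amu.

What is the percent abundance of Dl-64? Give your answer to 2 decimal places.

65.93%

Writing the weighted mean with unknown fraction x of Dl-62:
61.91932·x + 63.98324·(1 − x) = 63.280
(61.91932 − 63.98324)·x = 63.280 − 63.98324
x = -0.70324 / -2.06392 = 0.34073 → 34.07% Dl-62, 65.93% Dl-64.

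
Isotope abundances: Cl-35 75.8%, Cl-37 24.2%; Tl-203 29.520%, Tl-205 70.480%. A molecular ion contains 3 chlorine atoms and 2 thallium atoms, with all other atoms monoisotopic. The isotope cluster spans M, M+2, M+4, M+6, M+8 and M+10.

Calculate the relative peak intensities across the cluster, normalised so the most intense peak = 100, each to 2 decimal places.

9.45 : 54.19 : 100.00 : 65.71 : 17.94 : 1.75

Chlorine pattern (n=3): 0.43551951 : 0.41713346 : 0.13317454 : 0.01417249
Thallium pattern (n=2): 0.08714304 : 0.41611392 : 0.49674304
Convolve the two distributions (both contribute in 2-u steps):
  M: 0.43551951×0.08714304 = 0.037952
  M+2: 0.43551951×0.41611392 + 0.41713346×0.08714304 = 0.217576
  M+4: 0.43551951×0.49674304 + 0.41713346×0.41611392 + 0.13317454×0.08714304 = 0.401522
  M+6: 0.41713346×0.49674304 + 0.13317454×0.41611392 + 0.01417249×0.08714304 = 0.263859
  M+8: 0.13317454×0.49674304 + 0.01417249×0.41611392 = 0.072051
  M+10: 0.01417249×0.49674304 = 0.007040
Scale to base peak (0.401522) = 100: 9.45 : 54.19 : 100.00 : 65.71 : 17.94 : 1.75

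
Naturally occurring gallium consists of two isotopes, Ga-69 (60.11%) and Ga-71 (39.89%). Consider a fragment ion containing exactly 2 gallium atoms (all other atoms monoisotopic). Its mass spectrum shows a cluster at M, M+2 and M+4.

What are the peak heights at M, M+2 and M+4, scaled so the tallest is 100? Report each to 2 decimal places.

Expanding (0.6011 + 0.3989)^2:
P(M) = 0.6011^2 = 0.361321
P(M+2) = 2 × 0.6011^1 × 0.3989^1 = 0.479558
P(M+4) = 0.3989^2 = 0.159121
The M+2 peak is largest (0.479558); scaling to 100 gives 75.34 : 100.00 : 33.18.

75.34 : 100.00 : 33.18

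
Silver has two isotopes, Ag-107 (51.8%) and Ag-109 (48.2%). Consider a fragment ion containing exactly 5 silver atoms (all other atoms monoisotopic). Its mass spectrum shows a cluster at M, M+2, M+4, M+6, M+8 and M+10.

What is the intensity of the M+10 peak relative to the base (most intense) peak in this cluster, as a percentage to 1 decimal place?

8.1%

Binomial terms of (0.518 + 0.482)^5: M 0.0373, M+2 0.1735, M+4 0.3229, M+6 0.3005, M+8 0.1398, M+10 0.0260 → M+4 is the base peak.
P(M+4) = C(5,2) × 0.518^3 × 0.482^2 = 10 × 0.13899183 × 0.232324 = 0.322911 (base)
P(M+10) = C(5,5) × 0.518^0 × 0.482^5 = 1 × 1.0000 × 0.02601568 = 0.026016
Relative intensity = 0.026016 / 0.322911 × 100 = 8.1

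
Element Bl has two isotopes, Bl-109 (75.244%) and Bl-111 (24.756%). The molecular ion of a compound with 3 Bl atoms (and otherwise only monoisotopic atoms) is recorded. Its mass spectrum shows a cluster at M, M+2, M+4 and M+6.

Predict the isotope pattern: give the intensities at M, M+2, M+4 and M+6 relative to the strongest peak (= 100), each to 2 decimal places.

100.00 : 98.70 : 32.47 : 3.56

Each Bl atom is independently Bl-109 (p = 0.75244) or Bl-111 (q = 0.24756); the cluster is the binomial expansion (p + q)^3.
P(M) = 0.75244^3 = 0.426006
P(M+2) = 3 × 0.75244^2 × 0.24756^1 = 0.420480
P(M+4) = 3 × 0.75244^1 × 0.24756^2 = 0.138342
P(M+6) = 0.24756^3 = 0.015172
The M peak is largest (0.426006); scaling to 100 gives 100.00 : 98.70 : 32.47 : 3.56.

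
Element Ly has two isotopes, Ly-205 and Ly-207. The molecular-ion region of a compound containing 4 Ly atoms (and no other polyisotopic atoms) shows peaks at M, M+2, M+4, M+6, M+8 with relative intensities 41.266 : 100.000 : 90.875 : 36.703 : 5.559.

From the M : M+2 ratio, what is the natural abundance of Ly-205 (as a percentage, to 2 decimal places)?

Write p for the Ly-205 fraction. I(M+2)/I(M) = [C(4,1)·p^3·(1−p)] / p^4 = 4·(1−p)/p = 100.000/41.266 = 2.4233
(1−p)/p = 2.4233/4 = 0.6058  ⇒  p = 1/(1 + 0.6058) = 0.6227
Ly-205: 62.27%, Ly-207: 37.73%.

62.27%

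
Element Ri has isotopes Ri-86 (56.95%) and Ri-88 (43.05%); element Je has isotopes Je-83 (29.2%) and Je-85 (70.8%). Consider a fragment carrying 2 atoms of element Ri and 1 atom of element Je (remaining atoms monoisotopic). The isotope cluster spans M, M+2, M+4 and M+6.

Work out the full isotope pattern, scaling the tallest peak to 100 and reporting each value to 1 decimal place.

Element Ri pattern (n=2): 0.32433025 : 0.4903395 : 0.18533025
Element Je pattern (n=1): 0.2920 : 0.7080
Convolve the two distributions (both contribute in 2-u steps):
  M: 0.32433025×0.2920 = 0.094704
  M+2: 0.32433025×0.7080 + 0.4903395×0.2920 = 0.372805
  M+4: 0.4903395×0.7080 + 0.18533025×0.2920 = 0.401277
  M+6: 0.18533025×0.7080 = 0.131214
Scale to base peak (0.401277) = 100: 23.6 : 92.9 : 100.0 : 32.7

23.6 : 92.9 : 100.0 : 32.7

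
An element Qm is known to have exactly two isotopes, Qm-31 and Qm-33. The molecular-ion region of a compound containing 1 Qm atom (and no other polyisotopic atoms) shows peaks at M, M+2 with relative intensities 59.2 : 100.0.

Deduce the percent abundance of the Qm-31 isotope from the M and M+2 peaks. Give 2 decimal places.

37.19%

Write p for the Qm-31 fraction. I(M+2)/I(M) = [C(1,1)·p^0·(1−p)] / p^1 = 1·(1−p)/p = 100.0/59.2 = 1.6892
(1−p)/p = 1.6892/1 = 1.6892  ⇒  p = 1/(1 + 1.6892) = 0.3719
Qm-31: 37.19%, Qm-33: 62.81%.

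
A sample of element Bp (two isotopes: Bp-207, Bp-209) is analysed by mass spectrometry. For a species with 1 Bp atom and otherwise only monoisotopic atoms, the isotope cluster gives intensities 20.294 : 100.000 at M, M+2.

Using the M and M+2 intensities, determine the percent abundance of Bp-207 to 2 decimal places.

16.87%

If p is the fraction of Bp that is Bp-207, then I(M+2)/I(M) = [C(1,1)·p^0·(1−p)] / p^1 = 1·(1−p)/p = 100.000/20.294 = 4.9276
(1−p)/p = 4.9276/1 = 4.9276  ⇒  p = 1/(1 + 4.9276) = 0.1687
Bp-207: 16.87%, Bp-209: 83.13%.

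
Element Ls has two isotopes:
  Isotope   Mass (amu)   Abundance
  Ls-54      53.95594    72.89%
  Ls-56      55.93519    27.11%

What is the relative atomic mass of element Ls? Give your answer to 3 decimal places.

Average mass = Σ (abundance × isotope mass) = 0.7289 × 53.95594 + 0.2711 × 55.93519
= 39.328485 + 15.164030 = 54.492515 amu

54.493 amu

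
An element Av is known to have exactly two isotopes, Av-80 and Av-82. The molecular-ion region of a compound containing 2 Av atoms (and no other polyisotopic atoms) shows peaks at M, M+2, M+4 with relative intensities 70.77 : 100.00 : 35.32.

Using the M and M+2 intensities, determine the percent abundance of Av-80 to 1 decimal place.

58.6%

If p is the fraction of Av that is Av-80, then I(M+2)/I(M) = [C(2,1)·p^1·(1−p)] / p^2 = 2·(1−p)/p = 100.00/70.77 = 1.4130
(1−p)/p = 1.4130/2 = 0.7065  ⇒  p = 1/(1 + 0.7065) = 0.5860
Av-80: 58.6%, Av-82: 41.4%.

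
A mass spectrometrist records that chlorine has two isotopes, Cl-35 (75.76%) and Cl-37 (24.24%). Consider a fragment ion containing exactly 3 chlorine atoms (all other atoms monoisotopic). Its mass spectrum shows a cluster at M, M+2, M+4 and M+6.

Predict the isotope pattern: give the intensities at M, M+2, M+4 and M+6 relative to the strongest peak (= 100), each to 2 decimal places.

Expanding (0.7576 + 0.2424)^3:
P(M) = 0.7576^3 = 0.434830
P(M+2) = 3 × 0.7576^2 × 0.2424^1 = 0.417382
P(M+4) = 3 × 0.7576^1 × 0.2424^2 = 0.133545
P(M+6) = 0.2424^3 = 0.014243
The M peak is largest (0.434830); scaling to 100 gives 100.00 : 95.99 : 30.71 : 3.28.

100.00 : 95.99 : 30.71 : 3.28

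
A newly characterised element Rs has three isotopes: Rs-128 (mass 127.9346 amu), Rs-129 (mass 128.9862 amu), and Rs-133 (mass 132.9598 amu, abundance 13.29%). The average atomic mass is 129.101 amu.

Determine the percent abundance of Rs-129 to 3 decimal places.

47.409%

Let x and y be the fractions of Rs-128 and Rs-129. Then x + y = 1 − 0.1329 = 0.8671 and 127.9346x + 128.9862y = 129.101 − 0.1329×132.9598 = 111.43064258.
Substituting: 127.9346x + 128.9862(0.8671 − x) = 111.43064258
(127.9346 − 128.9862)x = -0.41329144  ⇒  x = 0.39301, y = 0.47409
Rs-128: 39.301%, Rs-129: 47.409%.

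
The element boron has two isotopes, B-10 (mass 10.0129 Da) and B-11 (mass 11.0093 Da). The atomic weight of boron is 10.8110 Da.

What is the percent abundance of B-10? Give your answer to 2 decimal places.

Let x be the fractional abundance of B-10; then B-11 has abundance 1 − x.
10.0129·x + 11.0093·(1 − x) = 10.8110
(10.0129 − 11.0093)·x = 10.8110 − 11.0093
x = -0.1983 / -0.9964 = 0.19902 → 19.90% B-10, 80.10% B-11.

19.90%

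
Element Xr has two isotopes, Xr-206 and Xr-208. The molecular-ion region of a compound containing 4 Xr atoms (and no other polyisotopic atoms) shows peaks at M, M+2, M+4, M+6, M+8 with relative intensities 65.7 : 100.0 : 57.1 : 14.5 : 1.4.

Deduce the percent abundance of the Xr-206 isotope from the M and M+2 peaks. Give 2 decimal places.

Let p = fractional abundance of Xr-206. I(M+2)/I(M) = [C(4,1)·p^3·(1−p)] / p^4 = 4·(1−p)/p = 100.0/65.7 = 1.5221
(1−p)/p = 1.5221/4 = 0.3805  ⇒  p = 1/(1 + 0.3805) = 0.7244
Xr-206: 72.44%, Xr-208: 27.56%.

72.44%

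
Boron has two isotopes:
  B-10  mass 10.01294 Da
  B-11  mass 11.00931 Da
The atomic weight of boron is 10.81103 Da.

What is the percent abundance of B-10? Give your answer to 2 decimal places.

19.90%

Writing the weighted mean with unknown fraction x of B-10:
10.01294·x + 11.00931·(1 − x) = 10.81103
(10.01294 − 11.00931)·x = 10.81103 − 11.00931
x = -0.19828 / -0.99637 = 0.19900 → 19.90% B-10, 80.10% B-11.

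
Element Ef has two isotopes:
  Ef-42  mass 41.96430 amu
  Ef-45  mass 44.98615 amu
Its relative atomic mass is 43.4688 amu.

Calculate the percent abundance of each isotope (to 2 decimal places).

Let x be the fractional abundance of Ef-42; then Ef-45 has abundance 1 − x.
41.96430·x + 44.98615·(1 − x) = 43.4688
(41.96430 − 44.98615)·x = 43.4688 − 44.98615
x = -1.51735 / -3.02185 = 0.50213 → 50.21% Ef-42, 49.79% Ef-45.

Ef-42: 50.21%, Ef-45: 49.79%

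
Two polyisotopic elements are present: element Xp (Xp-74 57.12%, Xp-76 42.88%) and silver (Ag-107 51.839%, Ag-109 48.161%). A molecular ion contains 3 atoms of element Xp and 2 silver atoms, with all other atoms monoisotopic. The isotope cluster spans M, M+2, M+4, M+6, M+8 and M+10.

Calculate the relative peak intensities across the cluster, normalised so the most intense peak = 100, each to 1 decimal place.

Element Xp pattern (n=3): 0.1863651 : 0.41971301 : 0.31507867 : 0.07884322
Silver pattern (n=2): 0.26872819 : 0.49932362 : 0.23194819
Convolve the two distributions (both contribute in 2-u steps):
  M: 0.1863651×0.26872819 = 0.050082
  M+2: 0.1863651×0.49932362 + 0.41971301×0.26872819 = 0.205845
  M+4: 0.1863651×0.23194819 + 0.41971301×0.49932362 + 0.31507867×0.26872819 = 0.337470
  M+6: 0.41971301×0.23194819 + 0.31507867×0.49932362 + 0.07884322×0.26872819 = 0.275865
  M+8: 0.31507867×0.23194819 + 0.07884322×0.49932362 = 0.112450
  M+10: 0.07884322×0.23194819 = 0.018288
Scale to base peak (0.337470) = 100: 14.8 : 61.0 : 100.0 : 81.7 : 33.3 : 5.4

14.8 : 61.0 : 100.0 : 81.7 : 33.3 : 5.4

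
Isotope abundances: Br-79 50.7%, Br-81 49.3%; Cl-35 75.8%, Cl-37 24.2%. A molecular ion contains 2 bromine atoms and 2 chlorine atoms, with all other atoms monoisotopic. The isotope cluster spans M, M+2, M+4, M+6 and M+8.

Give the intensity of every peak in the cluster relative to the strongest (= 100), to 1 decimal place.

Bromine pattern (n=2): 0.257049 : 0.499902 : 0.243049
Chlorine pattern (n=2): 0.574564 : 0.366872 : 0.058564
Convolve the two distributions (both contribute in 2-u steps):
  M: 0.257049×0.574564 = 0.147691
  M+2: 0.257049×0.366872 + 0.499902×0.574564 = 0.381530
  M+4: 0.257049×0.058564 + 0.499902×0.366872 + 0.243049×0.574564 = 0.338101
  M+6: 0.499902×0.058564 + 0.243049×0.366872 = 0.118444
  M+8: 0.243049×0.058564 = 0.014234
Scale to base peak (0.381530) = 100: 38.7 : 100.0 : 88.6 : 31.0 : 3.7

38.7 : 100.0 : 88.6 : 31.0 : 3.7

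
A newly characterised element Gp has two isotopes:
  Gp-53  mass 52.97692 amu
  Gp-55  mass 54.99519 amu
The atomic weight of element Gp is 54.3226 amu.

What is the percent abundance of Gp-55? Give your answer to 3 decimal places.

66.675%

Let x be the fractional abundance of Gp-53; then Gp-55 has abundance 1 − x.
52.97692·x + 54.99519·(1 − x) = 54.3226
(52.97692 − 54.99519)·x = 54.3226 − 54.99519
x = -0.67259 / -2.01827 = 0.33325 → 33.325% Gp-53, 66.675% Gp-55.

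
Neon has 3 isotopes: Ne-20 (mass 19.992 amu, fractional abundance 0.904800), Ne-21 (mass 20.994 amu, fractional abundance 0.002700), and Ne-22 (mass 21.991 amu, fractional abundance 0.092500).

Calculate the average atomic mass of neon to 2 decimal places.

The abundance-weighted mean is 0.904800 × 19.992 + 0.002700 × 20.994 + 0.092500 × 21.991
= 18.0888 + 0.0567 + 2.0342 = 20.1797 amu

20.18 amu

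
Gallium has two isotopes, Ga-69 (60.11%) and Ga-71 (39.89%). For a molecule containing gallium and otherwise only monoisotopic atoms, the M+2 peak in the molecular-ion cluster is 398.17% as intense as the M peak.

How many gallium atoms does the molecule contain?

With n Ga atoms, P(M+2)/P(M) = C(n,1)·p^(n−1)q / p^n = n·q/p = n · 0.3989/0.6011.
n = 3.9817 × 0.6011/0.3989 = 6.00 ≈ 6

6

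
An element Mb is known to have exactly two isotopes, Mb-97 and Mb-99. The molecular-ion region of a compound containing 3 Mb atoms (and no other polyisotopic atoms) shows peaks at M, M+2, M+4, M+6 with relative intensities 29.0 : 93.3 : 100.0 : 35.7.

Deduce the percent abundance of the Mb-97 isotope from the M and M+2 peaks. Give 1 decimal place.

If p is the fraction of Mb that is Mb-97, then I(M+2)/I(M) = [C(3,1)·p^2·(1−p)] / p^3 = 3·(1−p)/p = 93.3/29.0 = 3.2172
(1−p)/p = 3.2172/3 = 1.0724  ⇒  p = 1/(1 + 1.0724) = 0.4825
Mb-97: 48.3%, Mb-99: 51.7%.

48.3%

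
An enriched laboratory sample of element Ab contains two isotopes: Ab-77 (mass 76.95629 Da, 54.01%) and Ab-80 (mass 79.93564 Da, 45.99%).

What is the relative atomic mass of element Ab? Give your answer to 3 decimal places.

78.326 Da

Average mass = Σ (abundance × isotope mass) = 0.5401 × 76.95629 + 0.4599 × 79.93564
= 41.564092 + 36.762401 = 78.326493 Da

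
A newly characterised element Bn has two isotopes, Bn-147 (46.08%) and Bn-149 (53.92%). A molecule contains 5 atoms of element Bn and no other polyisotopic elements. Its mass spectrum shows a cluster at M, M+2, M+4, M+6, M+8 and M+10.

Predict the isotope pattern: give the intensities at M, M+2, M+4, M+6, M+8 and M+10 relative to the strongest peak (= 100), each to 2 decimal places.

6.24 : 36.52 : 85.46 : 100.00 : 58.51 : 13.69

The 5 Bn atoms are independent, so intensities follow the terms of (0.4608 + 0.5392)^5.
P(M) = 0.4608^5 = 0.020776
P(M+2) = 5 × 0.4608^4 × 0.5392^1 = 0.121554
P(M+4) = 10 × 0.4608^3 × 0.5392^2 = 0.284470
P(M+6) = 10 × 0.4608^2 × 0.5392^3 = 0.332870
P(M+8) = 5 × 0.4608^1 × 0.5392^4 = 0.194752
P(M+10) = 0.5392^5 = 0.045577
The M+6 peak is largest (0.332870); scaling to 100 gives 6.24 : 36.52 : 85.46 : 100.00 : 58.51 : 13.69.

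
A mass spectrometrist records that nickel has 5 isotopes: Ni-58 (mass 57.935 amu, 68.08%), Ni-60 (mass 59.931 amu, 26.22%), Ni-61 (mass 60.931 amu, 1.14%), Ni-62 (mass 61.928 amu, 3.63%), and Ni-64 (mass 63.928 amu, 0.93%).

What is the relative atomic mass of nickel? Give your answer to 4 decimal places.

58.6932 amu

The abundance-weighted mean is 0.6808 × 57.935 + 0.2622 × 59.931 + 0.0114 × 60.931 + 0.0363 × 61.928 + 0.0093 × 63.928
= 39.44215 + 15.71391 + 0.69461 + 2.24799 + 0.59453 = 58.69319 amu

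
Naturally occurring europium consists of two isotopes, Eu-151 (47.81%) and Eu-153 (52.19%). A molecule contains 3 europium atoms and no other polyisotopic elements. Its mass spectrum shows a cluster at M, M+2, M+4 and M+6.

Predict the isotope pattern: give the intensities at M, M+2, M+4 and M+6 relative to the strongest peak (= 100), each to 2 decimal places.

27.97 : 91.61 : 100.00 : 36.39

Expanding (0.4781 + 0.5219)^3:
P(M) = 0.4781^3 = 0.109284
P(M+2) = 3 × 0.4781^2 × 0.5219^1 = 0.357887
P(M+4) = 3 × 0.4781^1 × 0.5219^2 = 0.390674
P(M+6) = 0.5219^3 = 0.142155
The M+4 peak is largest (0.390674); scaling to 100 gives 27.97 : 91.61 : 100.00 : 36.39.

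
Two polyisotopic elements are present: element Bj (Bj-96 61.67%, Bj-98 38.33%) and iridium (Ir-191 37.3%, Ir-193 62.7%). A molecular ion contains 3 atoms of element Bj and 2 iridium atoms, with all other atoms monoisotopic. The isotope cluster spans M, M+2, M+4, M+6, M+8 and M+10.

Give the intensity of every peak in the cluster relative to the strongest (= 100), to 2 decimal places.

Element Bj pattern (n=3): 0.23454266 : 0.43732869 : 0.27181464 : 0.05631401
Iridium pattern (n=2): 0.139129 : 0.467742 : 0.393129
Convolve the two distributions (both contribute in 2-u steps):
  M: 0.23454266×0.139129 = 0.032632
  M+2: 0.23454266×0.467742 + 0.43732869×0.139129 = 0.170551
  M+4: 0.23454266×0.393129 + 0.43732869×0.467742 + 0.27181464×0.139129 = 0.334580
  M+6: 0.43732869×0.393129 + 0.27181464×0.467742 + 0.05631401×0.139129 = 0.306901
  M+8: 0.27181464×0.393129 + 0.05631401×0.467742 = 0.133199
  M+10: 0.05631401×0.393129 = 0.022139
Scale to base peak (0.334580) = 100: 9.75 : 50.97 : 100.00 : 91.73 : 39.81 : 6.62

9.75 : 50.97 : 100.00 : 91.73 : 39.81 : 6.62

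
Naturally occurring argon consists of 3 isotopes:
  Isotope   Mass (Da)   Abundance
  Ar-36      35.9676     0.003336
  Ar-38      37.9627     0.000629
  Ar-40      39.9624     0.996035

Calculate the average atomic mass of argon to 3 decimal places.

Weight each isotope mass by its fractional abundance: 0.003336 × 35.9676 + 0.000629 × 37.9627 + 0.996035 × 39.9624
= 0.11999 + 0.02388 + 39.80395 = 39.94782 Da

39.948 Da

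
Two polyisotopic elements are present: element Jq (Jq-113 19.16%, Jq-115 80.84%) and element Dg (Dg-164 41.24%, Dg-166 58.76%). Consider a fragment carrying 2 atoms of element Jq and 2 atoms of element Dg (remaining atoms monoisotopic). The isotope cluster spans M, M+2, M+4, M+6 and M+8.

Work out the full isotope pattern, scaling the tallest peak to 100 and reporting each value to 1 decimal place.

Element Jq pattern (n=2): 0.03671056 : 0.30977888 : 0.65351056
Element Dg pattern (n=2): 0.17007376 : 0.48465248 : 0.34527376
Convolve the two distributions (both contribute in 2-u steps):
  M: 0.03671056×0.17007376 = 0.006244
  M+2: 0.03671056×0.48465248 + 0.30977888×0.17007376 = 0.070477
  M+4: 0.03671056×0.34527376 + 0.30977888×0.48465248 + 0.65351056×0.17007376 = 0.273955
  M+6: 0.30977888×0.34527376 + 0.65351056×0.48465248 = 0.423684
  M+8: 0.65351056×0.34527376 = 0.225640
Scale to base peak (0.423684) = 100: 1.5 : 16.6 : 64.7 : 100.0 : 53.3

1.5 : 16.6 : 64.7 : 100.0 : 53.3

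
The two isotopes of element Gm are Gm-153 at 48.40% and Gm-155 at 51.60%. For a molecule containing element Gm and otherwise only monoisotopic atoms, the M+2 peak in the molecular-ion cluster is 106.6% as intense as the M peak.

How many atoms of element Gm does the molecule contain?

1

The M+2/M ratio from n Gm atoms is n · q/p = n · 0.5160/0.4840.
n = 1.066 × 0.4840/0.5160 = 1.00 ≈ 1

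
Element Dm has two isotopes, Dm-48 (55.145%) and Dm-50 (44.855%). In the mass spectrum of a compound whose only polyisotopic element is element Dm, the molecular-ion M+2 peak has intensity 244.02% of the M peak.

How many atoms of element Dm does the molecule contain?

With n Dm atoms, P(M+2)/P(M) = C(n,1)·p^(n−1)q / p^n = n·q/p = n · 0.44855/0.55145.
n = 2.4402 × 0.55145/0.44855 = 3.00 ≈ 3

3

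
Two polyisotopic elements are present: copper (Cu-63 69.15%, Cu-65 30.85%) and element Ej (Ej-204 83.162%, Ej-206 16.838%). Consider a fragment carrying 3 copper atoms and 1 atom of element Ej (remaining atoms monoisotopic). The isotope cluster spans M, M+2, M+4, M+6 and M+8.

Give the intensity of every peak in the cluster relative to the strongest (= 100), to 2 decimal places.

64.90 : 100.00 : 56.34 : 13.61 : 1.17

Copper pattern (n=3): 0.33065611 : 0.44254842 : 0.19743483 : 0.02936064
Element Ej pattern (n=1): 0.83162 : 0.16838
Convolve the two distributions (both contribute in 2-u steps):
  M: 0.33065611×0.83162 = 0.274980
  M+2: 0.33065611×0.16838 + 0.44254842×0.83162 = 0.423708
  M+4: 0.44254842×0.16838 + 0.19743483×0.83162 = 0.238707
  M+6: 0.19743483×0.16838 + 0.02936064×0.83162 = 0.057661
  M+8: 0.02936064×0.16838 = 0.004944
Scale to base peak (0.423708) = 100: 64.90 : 100.00 : 56.34 : 13.61 : 1.17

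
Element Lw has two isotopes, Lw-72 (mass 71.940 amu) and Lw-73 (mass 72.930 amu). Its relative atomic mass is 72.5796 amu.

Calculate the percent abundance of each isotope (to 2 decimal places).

Lw-72: 35.39%, Lw-73: 64.61%

With x = fraction of Lw-72 (so Lw-73 is 1 − x):
71.940·x + 72.930·(1 − x) = 72.5796
(71.940 − 72.930)·x = 72.5796 − 72.930
x = -0.3504 / -0.990 = 0.35394 → 35.39% Lw-72, 64.61% Lw-73.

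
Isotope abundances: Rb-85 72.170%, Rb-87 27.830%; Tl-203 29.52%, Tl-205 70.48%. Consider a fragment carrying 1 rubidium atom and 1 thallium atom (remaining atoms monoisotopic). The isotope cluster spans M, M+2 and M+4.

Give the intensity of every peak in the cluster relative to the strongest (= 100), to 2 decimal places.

Rubidium pattern (n=1): 0.7217 : 0.2783
Thallium pattern (n=1): 0.2952 : 0.7048
Convolve the two distributions (both contribute in 2-u steps):
  M: 0.7217×0.2952 = 0.213046
  M+2: 0.7217×0.7048 + 0.2783×0.2952 = 0.590808
  M+4: 0.2783×0.7048 = 0.196146
Scale to base peak (0.590808) = 100: 36.06 : 100.00 : 33.20

36.06 : 100.00 : 33.20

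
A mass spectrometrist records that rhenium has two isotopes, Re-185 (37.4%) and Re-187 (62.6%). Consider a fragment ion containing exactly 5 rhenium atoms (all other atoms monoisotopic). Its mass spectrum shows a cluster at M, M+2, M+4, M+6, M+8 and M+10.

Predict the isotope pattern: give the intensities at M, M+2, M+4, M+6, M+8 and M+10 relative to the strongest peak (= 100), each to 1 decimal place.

The 5 Re atoms are independent, so intensities follow the terms of (0.374 + 0.626)^5.
P(M) = 0.374^5 = 0.007317
P(M+2) = 5 × 0.374^4 × 0.626^1 = 0.061239
P(M+4) = 10 × 0.374^3 × 0.626^2 = 0.205005
P(M+6) = 10 × 0.374^2 × 0.626^3 = 0.343136
P(M+8) = 5 × 0.374^1 × 0.626^4 = 0.287170
P(M+10) = 0.626^5 = 0.096133
The M+6 peak is largest (0.343136); scaling to 100 gives 2.1 : 17.8 : 59.7 : 100.0 : 83.7 : 28.0.

2.1 : 17.8 : 59.7 : 100.0 : 83.7 : 28.0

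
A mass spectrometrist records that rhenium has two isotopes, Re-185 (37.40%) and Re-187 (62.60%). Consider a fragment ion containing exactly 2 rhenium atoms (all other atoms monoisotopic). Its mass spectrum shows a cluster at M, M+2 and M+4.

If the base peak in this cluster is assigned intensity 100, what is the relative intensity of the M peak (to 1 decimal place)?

29.9

Term probabilities: M 0.1399, M+2 0.4682, M+4 0.3919. Base peak = M+2.
P(M+2) = C(2,1) × 0.3740^1 × 0.6260^1 = 2 × 0.3740 × 0.6260 = 0.468248 (base)
P(M) = C(2,0) × 0.3740^2 × 0.6260^0 = 1 × 0.139876 × 1.0000 = 0.139876
Relative intensity = 0.139876 / 0.468248 × 100 = 29.9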